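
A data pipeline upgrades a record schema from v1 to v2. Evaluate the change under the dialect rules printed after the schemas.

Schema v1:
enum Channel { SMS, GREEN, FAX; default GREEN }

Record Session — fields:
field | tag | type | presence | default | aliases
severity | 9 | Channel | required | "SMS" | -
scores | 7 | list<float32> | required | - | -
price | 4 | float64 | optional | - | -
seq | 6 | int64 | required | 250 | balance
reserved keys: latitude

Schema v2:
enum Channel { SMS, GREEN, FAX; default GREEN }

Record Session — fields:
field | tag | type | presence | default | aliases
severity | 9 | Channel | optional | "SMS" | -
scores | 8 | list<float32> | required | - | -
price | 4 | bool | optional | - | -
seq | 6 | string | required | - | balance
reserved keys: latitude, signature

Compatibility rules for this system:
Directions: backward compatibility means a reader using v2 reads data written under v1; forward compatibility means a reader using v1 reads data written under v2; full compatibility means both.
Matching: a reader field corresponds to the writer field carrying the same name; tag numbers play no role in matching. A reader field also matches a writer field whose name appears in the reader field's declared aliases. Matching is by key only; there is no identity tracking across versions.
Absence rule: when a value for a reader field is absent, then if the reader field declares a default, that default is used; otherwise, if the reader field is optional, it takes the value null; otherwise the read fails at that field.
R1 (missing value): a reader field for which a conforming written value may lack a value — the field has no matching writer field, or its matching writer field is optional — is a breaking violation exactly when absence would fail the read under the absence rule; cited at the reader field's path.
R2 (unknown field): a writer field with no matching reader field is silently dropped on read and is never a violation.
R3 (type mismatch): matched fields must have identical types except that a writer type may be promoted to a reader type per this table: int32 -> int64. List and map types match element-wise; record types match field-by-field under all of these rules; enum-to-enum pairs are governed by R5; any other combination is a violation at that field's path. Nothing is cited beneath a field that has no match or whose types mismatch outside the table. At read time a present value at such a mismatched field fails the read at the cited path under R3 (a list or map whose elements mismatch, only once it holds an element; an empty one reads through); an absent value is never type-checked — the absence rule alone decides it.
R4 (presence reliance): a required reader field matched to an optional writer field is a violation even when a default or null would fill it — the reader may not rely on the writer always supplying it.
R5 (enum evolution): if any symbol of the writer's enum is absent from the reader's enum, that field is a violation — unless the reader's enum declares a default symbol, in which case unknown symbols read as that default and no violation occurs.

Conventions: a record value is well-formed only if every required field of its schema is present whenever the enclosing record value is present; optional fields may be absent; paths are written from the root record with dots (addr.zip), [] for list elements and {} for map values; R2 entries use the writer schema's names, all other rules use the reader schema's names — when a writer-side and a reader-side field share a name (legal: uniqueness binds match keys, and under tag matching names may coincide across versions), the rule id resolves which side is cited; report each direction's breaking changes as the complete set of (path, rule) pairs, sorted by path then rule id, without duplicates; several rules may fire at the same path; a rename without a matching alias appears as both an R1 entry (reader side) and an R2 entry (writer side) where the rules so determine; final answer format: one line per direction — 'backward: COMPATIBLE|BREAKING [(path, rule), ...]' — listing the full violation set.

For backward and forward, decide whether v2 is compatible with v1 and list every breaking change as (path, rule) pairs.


each type pair in Session: writer, then reader
backward for Session (reader v2, writer v1):
  Channel -> Channel, writer required: severity aligns to severity
  list<float32> -> list<float32>, writer required: scores aligns to scores
  float64 -> bool, writer optional: price aligns to price
  int64 -> string, writer required: seq aligns to seq
  rule R3 violated at price
  rule R3 violated at seq
  => 2 violation(s): backward is BREAKING for Session
forward for Session (reader v1, writer v2):
  Channel -> Channel, writer optional: severity aligns to severity
  list<float32> -> list<float32>, writer required: scores aligns to scores
  bool -> float64, writer optional: price aligns to price
  string -> int64, writer required: seq aligns to seq
  rule R3 violated at price
  rule R3 violated at seq
  rule R4 violated at severity
  => 3 violation(s): forward is BREAKING for Session

backward: BREAKING [(price, R3), (seq, R3)]; forward: BREAKING [(price, R3), (seq, R3), (severity, R4)]


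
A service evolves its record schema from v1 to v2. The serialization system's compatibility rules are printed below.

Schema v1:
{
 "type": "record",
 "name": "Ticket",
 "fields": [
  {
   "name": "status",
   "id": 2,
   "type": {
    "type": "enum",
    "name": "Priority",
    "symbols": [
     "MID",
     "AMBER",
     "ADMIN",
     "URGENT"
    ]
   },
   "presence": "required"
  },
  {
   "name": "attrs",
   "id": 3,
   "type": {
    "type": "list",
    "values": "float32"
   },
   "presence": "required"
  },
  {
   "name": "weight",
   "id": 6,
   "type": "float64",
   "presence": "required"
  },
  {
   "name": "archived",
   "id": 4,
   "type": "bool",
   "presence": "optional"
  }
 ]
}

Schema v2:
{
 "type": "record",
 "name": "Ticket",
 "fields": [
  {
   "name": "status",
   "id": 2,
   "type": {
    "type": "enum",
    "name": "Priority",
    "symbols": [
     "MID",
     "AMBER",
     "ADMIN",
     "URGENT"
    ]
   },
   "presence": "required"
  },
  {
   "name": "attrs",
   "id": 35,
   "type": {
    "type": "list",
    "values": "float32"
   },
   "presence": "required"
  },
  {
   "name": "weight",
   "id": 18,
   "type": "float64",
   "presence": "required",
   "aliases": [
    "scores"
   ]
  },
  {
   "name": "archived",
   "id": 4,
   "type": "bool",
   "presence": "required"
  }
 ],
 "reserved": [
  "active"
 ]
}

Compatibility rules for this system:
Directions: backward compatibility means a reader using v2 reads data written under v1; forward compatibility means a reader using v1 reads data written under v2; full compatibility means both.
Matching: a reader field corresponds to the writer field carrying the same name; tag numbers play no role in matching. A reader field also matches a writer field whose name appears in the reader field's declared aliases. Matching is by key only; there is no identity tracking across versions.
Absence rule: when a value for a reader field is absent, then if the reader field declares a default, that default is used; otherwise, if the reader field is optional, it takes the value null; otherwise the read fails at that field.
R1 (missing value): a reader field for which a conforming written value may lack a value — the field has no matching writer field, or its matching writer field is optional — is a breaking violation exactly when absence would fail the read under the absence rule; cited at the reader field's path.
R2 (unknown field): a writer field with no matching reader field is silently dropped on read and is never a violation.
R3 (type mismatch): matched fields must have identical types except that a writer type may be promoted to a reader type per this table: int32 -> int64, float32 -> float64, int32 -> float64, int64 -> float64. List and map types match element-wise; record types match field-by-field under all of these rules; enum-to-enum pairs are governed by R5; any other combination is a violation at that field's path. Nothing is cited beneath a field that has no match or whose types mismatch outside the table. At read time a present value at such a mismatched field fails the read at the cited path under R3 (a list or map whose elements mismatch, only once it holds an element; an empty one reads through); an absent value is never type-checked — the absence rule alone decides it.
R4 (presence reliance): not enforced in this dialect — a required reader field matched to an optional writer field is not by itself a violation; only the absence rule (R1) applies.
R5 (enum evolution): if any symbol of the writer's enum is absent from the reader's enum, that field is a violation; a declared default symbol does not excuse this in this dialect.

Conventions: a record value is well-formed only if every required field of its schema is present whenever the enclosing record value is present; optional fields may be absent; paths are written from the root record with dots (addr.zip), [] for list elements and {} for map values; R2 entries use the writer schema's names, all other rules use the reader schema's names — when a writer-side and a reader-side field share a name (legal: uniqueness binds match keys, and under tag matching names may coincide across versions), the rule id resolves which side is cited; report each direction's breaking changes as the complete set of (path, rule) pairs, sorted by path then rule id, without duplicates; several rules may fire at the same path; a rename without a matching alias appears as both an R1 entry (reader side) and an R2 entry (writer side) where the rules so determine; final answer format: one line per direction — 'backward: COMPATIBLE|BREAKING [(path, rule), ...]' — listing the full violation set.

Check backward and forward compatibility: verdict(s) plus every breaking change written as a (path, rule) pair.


the writer's type comes first in each Ticket pair
backward for Ticket (reader v2, writer v1):
  Priority -> Priority, writer required: status aligns to status
  list<float32> -> list<float32>, writer required: attrs aligns to attrs
  float64 -> float64, writer required: weight aligns to weight
  bool -> bool, writer optional: archived aligns to archived
  R1 fires at archived
  => backward verdict for Ticket: BREAKING, 1 violation(s)
forward for Ticket (reader v1, writer v2):
  Priority -> Priority, writer required: status aligns to status
  list<float32> -> list<float32>, writer required: attrs aligns to attrs
  float64 -> float64, writer required: weight aligns to weight
  bool -> bool, writer required: archived aligns to archived
  => forward verdict for Ticket: COMPATIBLE, no violations

backward: BREAKING [(archived, R1)]; forward: COMPATIBLE []


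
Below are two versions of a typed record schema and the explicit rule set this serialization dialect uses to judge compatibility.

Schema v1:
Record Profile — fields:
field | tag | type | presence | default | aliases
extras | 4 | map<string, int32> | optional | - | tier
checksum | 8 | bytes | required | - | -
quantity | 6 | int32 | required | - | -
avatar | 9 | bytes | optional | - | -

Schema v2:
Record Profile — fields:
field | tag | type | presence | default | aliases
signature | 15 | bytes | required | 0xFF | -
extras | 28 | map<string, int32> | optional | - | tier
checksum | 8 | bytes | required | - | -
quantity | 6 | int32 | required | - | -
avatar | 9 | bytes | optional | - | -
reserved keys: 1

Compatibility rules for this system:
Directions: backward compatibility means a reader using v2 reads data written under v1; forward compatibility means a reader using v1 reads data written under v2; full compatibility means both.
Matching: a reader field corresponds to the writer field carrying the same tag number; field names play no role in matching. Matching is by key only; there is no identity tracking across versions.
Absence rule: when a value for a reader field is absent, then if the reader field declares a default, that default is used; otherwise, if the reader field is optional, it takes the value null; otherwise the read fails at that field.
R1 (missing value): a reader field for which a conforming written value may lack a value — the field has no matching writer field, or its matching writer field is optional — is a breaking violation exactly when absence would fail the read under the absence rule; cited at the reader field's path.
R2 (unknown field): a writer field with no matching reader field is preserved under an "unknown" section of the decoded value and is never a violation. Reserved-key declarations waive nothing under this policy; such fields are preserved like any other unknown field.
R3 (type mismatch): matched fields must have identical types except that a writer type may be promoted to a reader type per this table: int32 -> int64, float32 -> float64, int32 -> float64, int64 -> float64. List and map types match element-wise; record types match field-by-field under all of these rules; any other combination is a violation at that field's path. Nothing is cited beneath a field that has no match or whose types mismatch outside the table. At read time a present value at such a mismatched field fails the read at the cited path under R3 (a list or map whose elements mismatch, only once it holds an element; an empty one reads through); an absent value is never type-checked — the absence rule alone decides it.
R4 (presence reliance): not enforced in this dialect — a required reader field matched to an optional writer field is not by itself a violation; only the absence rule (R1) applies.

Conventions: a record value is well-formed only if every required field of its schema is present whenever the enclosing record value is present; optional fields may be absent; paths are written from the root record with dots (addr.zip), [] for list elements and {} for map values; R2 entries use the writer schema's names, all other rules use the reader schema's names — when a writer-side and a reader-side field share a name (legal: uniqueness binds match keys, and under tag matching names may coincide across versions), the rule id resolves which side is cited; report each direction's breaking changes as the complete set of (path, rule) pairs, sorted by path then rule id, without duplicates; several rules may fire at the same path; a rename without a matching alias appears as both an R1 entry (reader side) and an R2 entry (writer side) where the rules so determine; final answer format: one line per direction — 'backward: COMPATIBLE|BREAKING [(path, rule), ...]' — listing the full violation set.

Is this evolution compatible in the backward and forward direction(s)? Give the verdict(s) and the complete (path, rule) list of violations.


backward: COMPATIBLE []; forward: COMPATIBLE []

in Profile below, arrows point writer -> reader
checking backward for Profile: reader v2 against writer v1:
  signature: no writer match
  extras: no writer match
  bytes -> bytes, writer required: checksum aligns to checksum
  int32 -> int32, writer required: quantity aligns to quantity
  bytes -> bytes, writer optional: avatar aligns to avatar
  leftover writer field: extras
  => no violations; backward on Profile: COMPATIBLE
checking forward for Profile: reader v1 against writer v2:
  extras: no writer match
  bytes -> bytes, writer required: checksum aligns to checksum
  int32 -> int32, writer required: quantity aligns to quantity
  bytes -> bytes, writer optional: avatar aligns to avatar
  leftover writer field: signature
  leftover writer field: extras
  => no violations; forward on Profile: COMPATIBLE


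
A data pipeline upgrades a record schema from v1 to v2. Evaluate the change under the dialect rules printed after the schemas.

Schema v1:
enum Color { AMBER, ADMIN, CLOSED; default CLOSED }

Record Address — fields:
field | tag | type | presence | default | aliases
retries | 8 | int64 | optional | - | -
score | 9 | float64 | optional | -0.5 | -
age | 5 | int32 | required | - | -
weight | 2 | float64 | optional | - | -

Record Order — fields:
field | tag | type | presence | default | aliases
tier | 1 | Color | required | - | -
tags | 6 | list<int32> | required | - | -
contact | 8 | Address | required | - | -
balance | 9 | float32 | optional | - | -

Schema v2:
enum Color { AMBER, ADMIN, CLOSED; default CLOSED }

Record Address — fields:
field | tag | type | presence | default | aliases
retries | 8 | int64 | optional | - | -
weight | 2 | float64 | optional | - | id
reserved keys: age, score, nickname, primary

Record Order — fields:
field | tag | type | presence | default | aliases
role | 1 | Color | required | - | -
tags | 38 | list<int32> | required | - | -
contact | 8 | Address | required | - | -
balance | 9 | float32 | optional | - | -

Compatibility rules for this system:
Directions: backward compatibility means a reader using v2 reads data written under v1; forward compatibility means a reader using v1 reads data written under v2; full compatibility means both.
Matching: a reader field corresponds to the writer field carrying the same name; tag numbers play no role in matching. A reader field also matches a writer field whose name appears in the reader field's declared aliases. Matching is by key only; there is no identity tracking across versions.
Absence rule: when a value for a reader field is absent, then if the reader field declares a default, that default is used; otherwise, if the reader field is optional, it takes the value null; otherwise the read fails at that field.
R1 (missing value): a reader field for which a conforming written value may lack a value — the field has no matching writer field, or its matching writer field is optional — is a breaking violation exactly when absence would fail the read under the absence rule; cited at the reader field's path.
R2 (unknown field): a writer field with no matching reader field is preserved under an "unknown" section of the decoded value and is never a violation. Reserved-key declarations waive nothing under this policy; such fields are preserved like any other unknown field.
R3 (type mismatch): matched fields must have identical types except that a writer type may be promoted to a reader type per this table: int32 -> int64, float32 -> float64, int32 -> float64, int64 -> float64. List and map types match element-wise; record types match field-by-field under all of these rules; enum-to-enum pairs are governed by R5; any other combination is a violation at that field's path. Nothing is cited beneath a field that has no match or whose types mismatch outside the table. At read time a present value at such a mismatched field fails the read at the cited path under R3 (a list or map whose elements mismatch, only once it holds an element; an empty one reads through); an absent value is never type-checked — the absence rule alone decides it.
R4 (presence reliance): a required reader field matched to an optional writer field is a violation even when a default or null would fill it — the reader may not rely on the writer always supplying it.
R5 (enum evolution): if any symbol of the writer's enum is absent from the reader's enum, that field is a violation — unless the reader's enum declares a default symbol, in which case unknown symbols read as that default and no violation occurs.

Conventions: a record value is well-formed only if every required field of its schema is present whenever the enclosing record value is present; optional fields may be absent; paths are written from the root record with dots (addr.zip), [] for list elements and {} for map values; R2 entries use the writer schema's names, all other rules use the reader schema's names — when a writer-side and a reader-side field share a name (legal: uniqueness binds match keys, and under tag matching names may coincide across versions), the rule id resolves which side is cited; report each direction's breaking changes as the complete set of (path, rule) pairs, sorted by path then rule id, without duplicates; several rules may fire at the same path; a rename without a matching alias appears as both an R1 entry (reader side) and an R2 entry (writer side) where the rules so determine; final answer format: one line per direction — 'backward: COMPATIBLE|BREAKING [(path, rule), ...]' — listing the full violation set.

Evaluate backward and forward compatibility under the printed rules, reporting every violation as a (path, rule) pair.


the writer's type comes first in each Order pair
backward for Order (reader v2, writer v1):
  role: no writer match
  tags <- tags (list<int32> -> list<int32>, writer required)
  contact <- contact (Address -> Address, writer required)
  balance <- balance (float32 -> float32, writer optional)
  tier (writer side), unknown to reader
  contact.retries <- contact.retries (int64 -> int64, writer optional)
  contact.weight <- contact.weight (float64 -> float64, writer optional)
  contact.score (writer side), unknown to reader
  contact.age (writer side), unknown to reader
  violation R1 at role
  => backward: BREAKING (1)
forward for Order (reader v1, writer v2):
  tier: no writer match
  tags <- tags (list<int32> -> list<int32>, writer required)
  contact <- contact (Address -> Address, writer required)
  balance <- balance (float32 -> float32, writer optional)
  role (writer side), unknown to reader
  contact.retries <- contact.retries (int64 -> int64, writer optional)
  contact.score: no writer match
  contact.age: no writer match
  contact.weight <- contact.weight (float64 -> float64, writer optional)
  violation R1 at contact.age
  violation R1 at tier
  => forward: BREAKING (2)

backward: BREAKING [(role, R1)]; forward: BREAKING [(contact.age, R1), (tier, R1)]


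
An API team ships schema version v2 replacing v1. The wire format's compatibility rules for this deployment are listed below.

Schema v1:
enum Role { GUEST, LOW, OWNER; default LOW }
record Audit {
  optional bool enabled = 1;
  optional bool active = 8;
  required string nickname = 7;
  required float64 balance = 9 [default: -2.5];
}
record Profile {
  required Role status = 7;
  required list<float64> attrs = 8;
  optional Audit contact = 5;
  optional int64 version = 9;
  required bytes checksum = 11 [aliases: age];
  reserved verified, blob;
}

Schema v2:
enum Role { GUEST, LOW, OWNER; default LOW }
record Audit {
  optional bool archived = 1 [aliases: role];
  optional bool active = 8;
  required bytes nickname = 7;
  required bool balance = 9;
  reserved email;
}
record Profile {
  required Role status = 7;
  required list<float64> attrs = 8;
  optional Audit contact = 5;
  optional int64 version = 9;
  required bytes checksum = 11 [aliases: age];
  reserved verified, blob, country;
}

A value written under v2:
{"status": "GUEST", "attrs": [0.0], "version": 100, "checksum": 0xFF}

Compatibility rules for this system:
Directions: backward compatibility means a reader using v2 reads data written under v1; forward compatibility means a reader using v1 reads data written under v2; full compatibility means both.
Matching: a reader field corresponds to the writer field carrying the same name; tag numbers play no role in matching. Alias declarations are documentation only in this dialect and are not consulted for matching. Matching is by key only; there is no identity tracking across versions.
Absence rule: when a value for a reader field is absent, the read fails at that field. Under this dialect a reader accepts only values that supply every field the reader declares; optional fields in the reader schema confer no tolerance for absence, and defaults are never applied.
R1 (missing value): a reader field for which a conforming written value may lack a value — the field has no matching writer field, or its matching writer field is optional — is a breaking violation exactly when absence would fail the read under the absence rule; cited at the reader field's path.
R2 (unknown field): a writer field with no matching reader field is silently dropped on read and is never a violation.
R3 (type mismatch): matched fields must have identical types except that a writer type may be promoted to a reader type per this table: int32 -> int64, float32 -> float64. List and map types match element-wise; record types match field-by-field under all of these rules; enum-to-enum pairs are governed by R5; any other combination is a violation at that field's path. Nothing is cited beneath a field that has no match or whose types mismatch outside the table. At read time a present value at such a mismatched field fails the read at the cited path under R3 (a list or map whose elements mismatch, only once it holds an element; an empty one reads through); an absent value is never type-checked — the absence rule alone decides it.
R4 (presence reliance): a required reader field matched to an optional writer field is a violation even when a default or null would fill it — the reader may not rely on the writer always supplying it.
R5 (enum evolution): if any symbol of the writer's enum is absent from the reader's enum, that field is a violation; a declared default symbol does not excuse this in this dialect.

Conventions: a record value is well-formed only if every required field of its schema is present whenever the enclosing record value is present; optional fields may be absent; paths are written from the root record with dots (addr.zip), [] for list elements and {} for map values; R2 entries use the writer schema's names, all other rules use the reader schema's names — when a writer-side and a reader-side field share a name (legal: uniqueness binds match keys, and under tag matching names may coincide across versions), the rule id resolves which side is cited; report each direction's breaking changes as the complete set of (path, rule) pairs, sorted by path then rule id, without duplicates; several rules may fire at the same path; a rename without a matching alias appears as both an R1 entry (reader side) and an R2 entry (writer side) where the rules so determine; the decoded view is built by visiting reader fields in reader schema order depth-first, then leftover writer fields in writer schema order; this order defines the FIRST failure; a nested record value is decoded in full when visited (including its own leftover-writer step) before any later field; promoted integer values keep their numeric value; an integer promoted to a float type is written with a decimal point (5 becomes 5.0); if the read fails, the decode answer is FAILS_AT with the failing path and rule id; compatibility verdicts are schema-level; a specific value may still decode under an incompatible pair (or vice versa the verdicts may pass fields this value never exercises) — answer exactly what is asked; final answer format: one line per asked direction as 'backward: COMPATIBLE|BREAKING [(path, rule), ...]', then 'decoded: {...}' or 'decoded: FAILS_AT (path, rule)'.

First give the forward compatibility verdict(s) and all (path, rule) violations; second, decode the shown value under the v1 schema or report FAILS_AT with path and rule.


forward: BREAKING [(contact, R1), (contact.active, R1), (contact.balance, R3), (contact.enabled, R1), (contact.nickname, R3), (version, R1)]; decoded: FAILS_AT (contact, R1)

each type pair in Profile: writer, then reader
checking forward for Profile: reader v1 against writer v2:
  Role -> Role, writer required: status aligns to status
  list<float64> -> list<float64>, writer required: attrs aligns to attrs
  Audit -> Audit, writer optional: contact aligns to contact
  int64 -> int64, writer optional: version aligns to version
  bytes -> bytes, writer required: checksum aligns to checksum
  contact.enabled: no writer match
  bool -> bool, writer optional: contact.active aligns to contact.active
  bytes -> string, writer required: contact.nickname aligns to contact.nickname
  bool -> float64, writer required: contact.balance aligns to contact.balance
  contact.archived (writer side), unknown to reader
  violation R1 at contact
  violation R1 at contact.active
  violation R3 at contact.balance
  violation R1 at contact.enabled
  violation R3 at contact.nickname
  violation R1 at version
  => forward: BREAKING (6)
decode (reader v1):
  status := "GUEST"
  attrs := [0.0]
  read fails at contact under R1 (no fill)
  => FAILS_AT (contact, R1)
diffs on Profile not affecting the asked answer:
  renamed field enabled to archived in record Audit -> matters only for Profile's backward compatibility — outside the asked direction


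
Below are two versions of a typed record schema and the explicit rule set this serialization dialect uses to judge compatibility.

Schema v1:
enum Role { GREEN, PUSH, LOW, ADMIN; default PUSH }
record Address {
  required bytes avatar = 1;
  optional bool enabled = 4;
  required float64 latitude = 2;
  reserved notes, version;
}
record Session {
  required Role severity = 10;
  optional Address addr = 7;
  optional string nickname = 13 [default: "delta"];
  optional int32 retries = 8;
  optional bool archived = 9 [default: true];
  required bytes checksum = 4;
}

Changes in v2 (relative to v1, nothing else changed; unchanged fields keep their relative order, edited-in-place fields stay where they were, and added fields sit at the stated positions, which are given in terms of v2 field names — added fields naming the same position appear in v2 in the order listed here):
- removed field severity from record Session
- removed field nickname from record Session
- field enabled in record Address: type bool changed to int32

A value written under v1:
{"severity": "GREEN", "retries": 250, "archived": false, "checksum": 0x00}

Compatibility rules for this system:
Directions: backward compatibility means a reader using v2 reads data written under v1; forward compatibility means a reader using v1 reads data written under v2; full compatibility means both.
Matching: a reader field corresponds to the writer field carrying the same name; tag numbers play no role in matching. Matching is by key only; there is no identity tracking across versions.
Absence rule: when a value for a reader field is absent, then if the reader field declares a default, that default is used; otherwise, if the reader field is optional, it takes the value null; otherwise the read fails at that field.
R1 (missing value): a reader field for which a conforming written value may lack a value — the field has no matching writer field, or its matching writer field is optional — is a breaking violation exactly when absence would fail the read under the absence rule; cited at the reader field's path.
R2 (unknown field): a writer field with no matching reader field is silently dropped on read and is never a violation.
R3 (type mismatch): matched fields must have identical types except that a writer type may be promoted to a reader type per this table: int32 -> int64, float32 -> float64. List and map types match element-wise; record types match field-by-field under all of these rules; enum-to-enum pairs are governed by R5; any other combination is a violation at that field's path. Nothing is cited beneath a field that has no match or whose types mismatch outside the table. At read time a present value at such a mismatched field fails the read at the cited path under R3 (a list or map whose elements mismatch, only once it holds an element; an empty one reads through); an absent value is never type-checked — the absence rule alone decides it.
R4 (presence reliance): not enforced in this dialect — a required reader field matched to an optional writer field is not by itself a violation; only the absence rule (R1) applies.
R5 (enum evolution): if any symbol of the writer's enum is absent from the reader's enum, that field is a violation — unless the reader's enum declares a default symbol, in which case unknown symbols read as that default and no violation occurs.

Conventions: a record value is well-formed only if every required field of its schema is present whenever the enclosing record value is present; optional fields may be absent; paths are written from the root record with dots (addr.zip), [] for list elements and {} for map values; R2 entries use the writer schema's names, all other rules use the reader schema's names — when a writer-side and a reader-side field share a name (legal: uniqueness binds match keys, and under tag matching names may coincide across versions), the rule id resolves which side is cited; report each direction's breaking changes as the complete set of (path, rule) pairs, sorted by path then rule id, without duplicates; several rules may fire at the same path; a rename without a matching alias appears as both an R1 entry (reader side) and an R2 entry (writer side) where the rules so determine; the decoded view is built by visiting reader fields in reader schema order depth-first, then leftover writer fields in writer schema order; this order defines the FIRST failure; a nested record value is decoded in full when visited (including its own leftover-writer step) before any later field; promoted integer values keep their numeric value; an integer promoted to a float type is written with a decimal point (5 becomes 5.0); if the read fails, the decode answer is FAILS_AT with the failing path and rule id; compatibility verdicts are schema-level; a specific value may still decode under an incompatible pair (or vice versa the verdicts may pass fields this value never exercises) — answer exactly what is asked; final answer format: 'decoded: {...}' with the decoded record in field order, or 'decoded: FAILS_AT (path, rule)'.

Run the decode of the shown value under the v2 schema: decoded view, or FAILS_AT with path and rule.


decoded: {"addr": null, "retries": 250, "archived": false, "checksum": 0x00}

in Session below, arrows point writer -> reader
decode (reader v2):
  addr := null (missing; optional => null)
  retries := 250
  archived := false
  checksum := 0x00
  writer severity: no reader field; dropped
  => decoded: {"addr": null, "retries": 250, "archived": false, "checksum": 0x00}
diffs on Session not affecting the asked answer:
  field enabled in record Address: type bool changed to int32 -> changes Session's schema-level verdicts only — the decode of this value is the same


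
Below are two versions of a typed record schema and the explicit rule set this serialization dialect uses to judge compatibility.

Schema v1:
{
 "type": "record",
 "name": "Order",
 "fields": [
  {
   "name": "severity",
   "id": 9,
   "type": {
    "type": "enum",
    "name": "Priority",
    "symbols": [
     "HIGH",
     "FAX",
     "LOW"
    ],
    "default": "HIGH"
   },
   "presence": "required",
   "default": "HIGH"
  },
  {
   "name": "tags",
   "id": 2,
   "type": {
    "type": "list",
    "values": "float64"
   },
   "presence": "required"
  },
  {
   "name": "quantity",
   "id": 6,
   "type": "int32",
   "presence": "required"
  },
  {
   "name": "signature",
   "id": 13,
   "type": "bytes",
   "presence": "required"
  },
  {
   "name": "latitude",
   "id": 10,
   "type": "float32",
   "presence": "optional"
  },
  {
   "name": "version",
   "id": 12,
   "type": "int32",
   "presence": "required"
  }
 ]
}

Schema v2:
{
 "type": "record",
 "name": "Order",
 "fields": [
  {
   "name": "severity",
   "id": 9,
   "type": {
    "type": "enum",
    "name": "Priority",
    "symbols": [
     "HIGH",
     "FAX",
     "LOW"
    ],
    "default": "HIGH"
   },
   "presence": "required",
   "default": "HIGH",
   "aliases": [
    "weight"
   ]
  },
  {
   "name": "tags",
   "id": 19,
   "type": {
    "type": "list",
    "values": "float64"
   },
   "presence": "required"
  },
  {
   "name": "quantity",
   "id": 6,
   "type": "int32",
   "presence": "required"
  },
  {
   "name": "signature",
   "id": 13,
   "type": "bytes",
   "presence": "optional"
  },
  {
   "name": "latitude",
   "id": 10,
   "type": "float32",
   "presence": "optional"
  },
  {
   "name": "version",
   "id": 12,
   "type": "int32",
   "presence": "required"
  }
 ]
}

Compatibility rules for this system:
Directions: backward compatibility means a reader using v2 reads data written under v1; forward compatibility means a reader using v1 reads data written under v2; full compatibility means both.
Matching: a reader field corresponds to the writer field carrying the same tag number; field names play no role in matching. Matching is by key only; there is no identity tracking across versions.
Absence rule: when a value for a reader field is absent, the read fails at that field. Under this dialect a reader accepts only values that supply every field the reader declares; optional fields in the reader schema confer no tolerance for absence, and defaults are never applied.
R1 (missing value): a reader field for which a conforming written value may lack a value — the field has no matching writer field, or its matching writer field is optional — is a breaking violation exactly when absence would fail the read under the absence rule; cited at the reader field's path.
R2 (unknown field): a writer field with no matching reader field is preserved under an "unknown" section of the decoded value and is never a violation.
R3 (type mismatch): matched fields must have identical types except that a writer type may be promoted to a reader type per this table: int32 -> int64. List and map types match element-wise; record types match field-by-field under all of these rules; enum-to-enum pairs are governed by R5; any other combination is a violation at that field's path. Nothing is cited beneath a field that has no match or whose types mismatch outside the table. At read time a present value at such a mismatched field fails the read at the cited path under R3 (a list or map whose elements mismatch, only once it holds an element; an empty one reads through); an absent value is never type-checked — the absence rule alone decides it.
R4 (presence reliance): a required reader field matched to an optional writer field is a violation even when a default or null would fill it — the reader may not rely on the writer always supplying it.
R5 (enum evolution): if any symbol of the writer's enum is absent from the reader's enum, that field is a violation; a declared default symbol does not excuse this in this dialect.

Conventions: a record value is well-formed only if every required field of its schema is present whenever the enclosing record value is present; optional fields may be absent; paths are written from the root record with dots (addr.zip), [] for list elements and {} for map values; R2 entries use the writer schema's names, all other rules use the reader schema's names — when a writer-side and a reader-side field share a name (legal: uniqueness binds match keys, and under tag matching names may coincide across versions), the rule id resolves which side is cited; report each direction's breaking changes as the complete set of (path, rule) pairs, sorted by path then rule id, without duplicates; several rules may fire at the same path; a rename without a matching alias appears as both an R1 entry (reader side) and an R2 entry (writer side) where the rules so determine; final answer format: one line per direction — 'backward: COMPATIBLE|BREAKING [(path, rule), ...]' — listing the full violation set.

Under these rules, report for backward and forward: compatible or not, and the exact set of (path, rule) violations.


backward: BREAKING [(latitude, R1), (tags, R1)]; forward: BREAKING [(latitude, R1), (signature, R1), (signature, R4), (tags, R1)]

in Order below, arrows point writer -> reader
backward analysis of Order with v2 as reader and v1 as writer:
  severity <- severity (Priority -> Priority, writer required)
  no writer field matches reader tags
  quantity <- quantity (int32 -> int32, writer required)
  signature <- signature (bytes -> bytes, writer required)
  latitude <- latitude (float32 -> float32, writer optional)
  version <- version (int32 -> int32, writer required)
  writer tags: unknown to reader
  violation R1 at latitude
  violation R1 at tags
  => backward: BREAKING (2)
forward analysis of Order with v1 as reader and v2 as writer:
  severity <- severity (Priority -> Priority, writer required)
  no writer field matches reader tags
  quantity <- quantity (int32 -> int32, writer required)
  signature <- signature (bytes -> bytes, writer optional)
  latitude <- latitude (float32 -> float32, writer optional)
  version <- version (int32 -> int32, writer required)
  writer tags: unknown to reader
  violation R1 at latitude
  violation R1 at signature
  violation R4 at signature
  violation R1 at tags
  => forward: BREAKING (4)
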